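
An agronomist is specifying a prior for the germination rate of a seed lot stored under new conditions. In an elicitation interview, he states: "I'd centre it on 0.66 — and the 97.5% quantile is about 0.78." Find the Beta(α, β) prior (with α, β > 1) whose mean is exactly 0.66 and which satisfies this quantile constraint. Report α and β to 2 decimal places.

α ≈ 34.99, β ≈ 18.02

With mean 0.66 fixed, write α = 0.66s, β = 0.34s where s = α+β.
Need P(θ < 0.78) = 0.975 under Beta(0.66s, 0.34s). Normal approximation: (q−m)/√(m(1−m)/s) ≈ z_{0.975} = 1.96, so s ≈ 0.66·0.34·(1.96)²/(0.78−0.66)² = 59.9.
At s = 59.9: P(θ<0.78) ≈ 0.982. Adjusting to match 0.975 gives s ≈ 53.01.
So α = 0.66·53.01 ≈ 34.99, β = 0.34·53.01 ≈ 18.02.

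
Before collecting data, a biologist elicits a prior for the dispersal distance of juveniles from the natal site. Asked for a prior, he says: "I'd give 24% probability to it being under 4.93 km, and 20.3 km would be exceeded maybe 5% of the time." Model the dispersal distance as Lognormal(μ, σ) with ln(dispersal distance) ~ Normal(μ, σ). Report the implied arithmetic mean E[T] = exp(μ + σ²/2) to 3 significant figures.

E[T] ≈ 9.04 km

If T ~ Lognormal(μ,σ) then ln T ~ Normal(μ,σ), so the p-quantile of ln T is μ + z_p·σ.
ln(4.93) = 1.595 and ln(20.3) = 3.011; z_{0.24} = -0.7063, z_{0.95} = 1.645.
σ = (3.011 − 1.595)/(1.645 − (-0.7063)) = 0.602.
μ = 1.595 − (-0.7063)·0.602 = 2.020.
E[T] = exp(μ + σ²/2) = exp(2.020 + 0.1812) = 9.04 km.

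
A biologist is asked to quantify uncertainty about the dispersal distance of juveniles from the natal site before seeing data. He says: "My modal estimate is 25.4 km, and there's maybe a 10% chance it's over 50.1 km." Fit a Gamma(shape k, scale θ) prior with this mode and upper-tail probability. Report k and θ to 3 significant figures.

Gamma(k,θ) with k>1 has mode (k−1)θ, so θ = 25.4/(k−1).
Need P(X < 50.1) = 0.9 with θ tied to k this way. Start at k = 2, θ = 25.4: P(X<50.1) ≈ 0.586.
Too low — raise k to concentrate. Iterating converges to k ≈ 5.15.
Then θ = 25.4/(5.15−1) ≈ 6.12.

k ≈ 5.15, θ ≈ 6.12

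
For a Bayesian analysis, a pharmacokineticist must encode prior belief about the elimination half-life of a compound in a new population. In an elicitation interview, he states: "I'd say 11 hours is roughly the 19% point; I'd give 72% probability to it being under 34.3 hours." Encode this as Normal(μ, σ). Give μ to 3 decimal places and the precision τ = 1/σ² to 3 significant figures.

The p-quantile of Normal(μ,σ) is μ + z_p·σ, with z_{0.19} = -0.8779 and z_{0.72} = 0.5828.
Eliminate σ: μ = (z₂·x₁ − z₁·x₂)/(z₂ − z₁) = (0.5828·11 − (-0.8779)·34.3)/1.461 = 25.003.
Then σ = (x₂ − x₁)/(z₂ − z₁) = (34.3 − 11)/1.461 = 15.951.
Precision τ = 1/σ² = 1/15.95² = 0.00393.

μ = 25.003, τ = 0.00393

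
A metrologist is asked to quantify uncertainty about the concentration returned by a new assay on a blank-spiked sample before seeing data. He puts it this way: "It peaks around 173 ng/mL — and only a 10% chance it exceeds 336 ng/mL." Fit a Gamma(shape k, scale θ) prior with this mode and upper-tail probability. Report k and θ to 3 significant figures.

k ≈ 5.34, θ ≈ 39.8

Gamma(k,θ) with k>1 has mode (k−1)θ, so θ = 173/(k−1).
Need P(X < 336) = 0.9 with θ tied to k this way. Start at k = 2, θ = 173: P(X<336) ≈ 0.578.
Too low — raise k to concentrate. Iterating converges to k ≈ 5.34.
Then θ = 173/(5.34−1) ≈ 39.8.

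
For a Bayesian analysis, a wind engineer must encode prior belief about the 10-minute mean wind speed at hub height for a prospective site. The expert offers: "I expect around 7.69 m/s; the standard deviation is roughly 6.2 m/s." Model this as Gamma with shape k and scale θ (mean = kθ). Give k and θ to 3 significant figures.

For Gamma(k, scale θ): mean = kθ, variance = kθ², so CV = 1/√k.
CV = SD/mean = 6.2/7.69 = 0.8062, hence k = 1/CV² = 1.54.
Then θ = mean/k = 7.69/1.54 = 5.

k ≈ 1.54, θ ≈ 5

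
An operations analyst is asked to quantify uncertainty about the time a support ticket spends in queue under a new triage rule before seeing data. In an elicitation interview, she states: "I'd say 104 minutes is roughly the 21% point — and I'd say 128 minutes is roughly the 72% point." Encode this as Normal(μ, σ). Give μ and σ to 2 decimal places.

For Normal(μ,σ), the p-quantile is μ + z_p·σ. Here z_{0.21} = -0.8064, z_{0.72} = 0.5828.
So 104 = μ − 0.8064σ and 128 = μ + 0.5828σ.
Subtracting: σ = (128 − 104)/(0.5828 − (-0.8064)) = 17.28.
Then μ = 104 − (-0.8064)·17.28 = 117.93.

μ = 117.93, σ = 17.28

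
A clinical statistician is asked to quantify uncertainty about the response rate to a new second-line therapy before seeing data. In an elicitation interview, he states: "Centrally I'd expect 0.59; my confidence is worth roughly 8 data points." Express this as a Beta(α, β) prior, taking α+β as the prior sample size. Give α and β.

Under the effective-sample-size interpretation, Beta(α, β) has prior mean α/(α+β) and prior sample size α+β.
So α+β = 8 and α/(α+β) = 0.59, giving α = 0.59·8 = 4.72 and β = 8 − 4.72 = 3.28.

α = 4.72, β = 3.28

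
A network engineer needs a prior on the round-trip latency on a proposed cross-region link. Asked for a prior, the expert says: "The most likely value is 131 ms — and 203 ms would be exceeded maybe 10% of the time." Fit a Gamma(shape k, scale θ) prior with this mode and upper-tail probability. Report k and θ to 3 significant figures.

k ≈ 10.7, θ ≈ 13.4

Gamma(k,θ) with k>1 has mode (k−1)θ, so θ = 131/(k−1).
Need P(X < 203) = 0.9 with θ tied to k this way. Start at k = 2, θ = 131: P(X<203) ≈ 0.459.
Too low — raise k to concentrate. Iterating converges to k ≈ 10.7.
Then θ = 131/(10.7−1) ≈ 13.4.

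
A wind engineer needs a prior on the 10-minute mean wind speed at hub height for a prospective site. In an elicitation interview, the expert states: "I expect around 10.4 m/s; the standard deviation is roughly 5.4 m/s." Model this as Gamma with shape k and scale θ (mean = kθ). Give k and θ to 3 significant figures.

For Gamma(k, scale θ): mean = kθ, variance = kθ², so CV = 1/√k.
CV = SD/mean = 5.4/10.4 = 0.5192, hence k = 1/CV² = 3.71.
Then θ = mean/k = 10.4/3.71 = 2.8.

k ≈ 3.71, θ ≈ 2.8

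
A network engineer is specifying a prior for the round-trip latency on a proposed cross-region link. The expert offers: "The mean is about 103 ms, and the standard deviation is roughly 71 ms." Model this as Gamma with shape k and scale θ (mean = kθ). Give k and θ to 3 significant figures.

k ≈ 2.1, θ ≈ 48.9

For Gamma(k, scale θ): mean = kθ, variance = kθ², so CV = 1/√k.
CV = SD/mean = 71/103 = 0.6893, hence k = 1/CV² = 2.1.
Then θ = mean/k = 103/2.1 = 48.9.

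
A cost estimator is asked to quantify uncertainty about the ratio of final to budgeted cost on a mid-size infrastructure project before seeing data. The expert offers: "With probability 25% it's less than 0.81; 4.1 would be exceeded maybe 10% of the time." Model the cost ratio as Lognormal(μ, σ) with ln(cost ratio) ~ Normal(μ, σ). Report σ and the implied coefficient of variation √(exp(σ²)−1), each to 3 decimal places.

If T ~ Lognormal(μ,σ) then ln T ~ Normal(μ,σ), so the p-quantile of ln T is μ + z_p·σ.
ln(0.81) = -0.2107 and ln(4.1) = 1.411; z_{0.25} = -0.6745, z_{0.9} = 1.282.
σ = (1.411 − -0.2107)/(1.282 − (-0.6745)) = 0.829.
μ = -0.2107 − (-0.6745)·0.829 = 0.348.
CV = √(exp(σ²)−1) = √(exp(0.6874)−1) = 0.994.

σ ≈ 0.829, CV ≈ 0.994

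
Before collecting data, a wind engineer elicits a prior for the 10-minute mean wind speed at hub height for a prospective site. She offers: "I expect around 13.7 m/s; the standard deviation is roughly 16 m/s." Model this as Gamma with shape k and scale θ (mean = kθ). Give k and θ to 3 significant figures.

For Gamma(k, scale θ): mean = kθ, variance = kθ², so CV = 1/√k.
CV = SD/mean = 16/13.7 = 1.168, hence k = 1/CV² = 0.733.
Then θ = mean/k = 13.7/0.733 = 18.7.

k ≈ 0.733, θ ≈ 18.7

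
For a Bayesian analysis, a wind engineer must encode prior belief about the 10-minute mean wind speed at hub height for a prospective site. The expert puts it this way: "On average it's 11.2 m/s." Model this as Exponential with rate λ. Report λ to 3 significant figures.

Exponential mean = 1/λ, so λ = 1/11.2 = 0.0893.

λ ≈ 0.0893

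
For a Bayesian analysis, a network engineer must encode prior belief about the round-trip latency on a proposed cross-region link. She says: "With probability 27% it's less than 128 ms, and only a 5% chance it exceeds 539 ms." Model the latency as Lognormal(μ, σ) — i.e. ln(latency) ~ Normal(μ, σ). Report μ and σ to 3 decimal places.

μ ≈ 5.242, σ ≈ 0.637

If T ~ Lognormal(μ,σ) then ln T ~ Normal(μ,σ), so the p-quantile of ln T is μ + z_p·σ.
ln(128) = 4.852 and ln(539) = 6.29; z_{0.27} = -0.6128, z_{0.95} = 1.645.
σ = (6.29 − 4.852)/(1.645 − (-0.6128)) = 0.637.
μ = 4.852 − (-0.6128)·0.637 = 5.242.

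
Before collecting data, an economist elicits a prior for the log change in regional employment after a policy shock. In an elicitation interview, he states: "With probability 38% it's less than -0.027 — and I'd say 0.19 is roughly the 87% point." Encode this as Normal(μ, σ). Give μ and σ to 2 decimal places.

For Normal(μ,σ), the p-quantile is μ + z_p·σ. Here z_{0.38} = -0.3055, z_{0.87} = 1.126.
So -0.027 = μ − 0.3055σ and 0.19 = μ + 1.126σ.
Subtracting: σ = (0.19 − -0.027)/(1.126 − (-0.3055)) = 0.15.
Then μ = -0.027 − (-0.3055)·0.15 = 0.02.

μ = 0.02, σ = 0.15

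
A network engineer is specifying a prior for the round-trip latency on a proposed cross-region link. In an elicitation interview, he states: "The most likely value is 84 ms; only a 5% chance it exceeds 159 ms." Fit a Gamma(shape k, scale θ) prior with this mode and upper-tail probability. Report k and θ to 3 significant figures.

Gamma(k,θ) with k>1 has mode (k−1)θ, so θ = 84/(k−1).
Need P(X < 159) = 0.95 with θ tied to k this way. Start at k = 2, θ = 84: P(X<159) ≈ 0.564.
Too low — raise k to concentrate. Iterating converges to k ≈ 7.83.
Then θ = 84/(7.83−1) ≈ 12.3.

k ≈ 7.83, θ ≈ 12.3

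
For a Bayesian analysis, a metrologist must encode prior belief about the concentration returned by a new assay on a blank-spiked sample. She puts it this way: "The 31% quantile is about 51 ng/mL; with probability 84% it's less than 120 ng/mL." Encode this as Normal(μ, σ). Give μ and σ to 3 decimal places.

The p-quantile of Normal(μ,σ) is μ + z_p·σ, with z_{0.31} = -0.4959 and z_{0.84} = 0.9945.
Eliminate σ: μ = (z₂·x₁ − z₁·x₂)/(z₂ − z₁) = (0.9945·51 − (-0.4959)·120)/1.49 = 73.957.
Then σ = (x₂ − x₁)/(z₂ − z₁) = (120 − 51)/1.49 = 46.299.

μ = 73.957, σ = 46.299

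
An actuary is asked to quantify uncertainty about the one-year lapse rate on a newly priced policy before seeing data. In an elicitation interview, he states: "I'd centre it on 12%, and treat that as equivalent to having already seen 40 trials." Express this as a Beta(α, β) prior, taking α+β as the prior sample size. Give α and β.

Under the effective-sample-size interpretation, Beta(α, β) has prior mean α/(α+β) and prior sample size α+β.
So α+β = 40 and α/(α+β) = 0.12, giving α = 0.12·40 = 4.8 and β = 40 − 4.8 = 35.2.

α = 4.8, β = 35.2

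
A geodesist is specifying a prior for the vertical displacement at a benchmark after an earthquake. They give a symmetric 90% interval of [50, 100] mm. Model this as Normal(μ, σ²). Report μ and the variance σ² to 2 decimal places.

μ = 75.00, σ² = 231.01

A symmetric 90% interval runs μ ± z·σ with z = 1.645.
Half-width = 25, so σ = 25/1.645 = 15.199 and σ² = 231.01.
μ is the interval midpoint, 75.00.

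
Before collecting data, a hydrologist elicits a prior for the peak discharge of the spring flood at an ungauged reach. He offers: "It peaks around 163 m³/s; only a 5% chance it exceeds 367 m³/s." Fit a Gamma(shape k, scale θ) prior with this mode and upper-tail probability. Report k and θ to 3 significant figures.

k ≈ 5.17, θ ≈ 39.1

Gamma(k,θ) with k>1 has mode (k−1)θ, so θ = 163/(k−1).
Need P(X < 367) = 0.95 with θ tied to k this way. Start at k = 2, θ = 163: P(X<367) ≈ 0.658.
Too low — raise k to concentrate. Iterating converges to k ≈ 5.17.
Then θ = 163/(5.17−1) ≈ 39.1.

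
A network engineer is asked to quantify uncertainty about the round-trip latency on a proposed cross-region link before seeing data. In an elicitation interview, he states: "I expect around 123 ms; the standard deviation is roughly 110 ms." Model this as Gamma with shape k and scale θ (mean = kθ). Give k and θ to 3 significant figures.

For Gamma(k, scale θ): mean = kθ, variance = kθ², so CV = 1/√k.
CV = SD/mean = 110/123 = 0.8943, hence k = 1/CV² = 1.25.
Then θ = mean/k = 123/1.25 = 98.4.

k ≈ 1.25, θ ≈ 98.4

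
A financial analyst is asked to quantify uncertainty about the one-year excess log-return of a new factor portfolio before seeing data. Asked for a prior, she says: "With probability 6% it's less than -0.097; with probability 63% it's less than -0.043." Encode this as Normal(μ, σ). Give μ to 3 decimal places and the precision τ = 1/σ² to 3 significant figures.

For Normal(μ,σ), the p-quantile is μ + z_p·σ. Here z_{0.06} = -1.555, z_{0.63} = 0.3319.
So -0.097 = μ − 1.555σ and -0.043 = μ + 0.3319σ.
Subtracting: σ = (-0.043 − -0.097)/(0.3319 − (-1.555)) = 0.029.
Then μ = -0.097 − (-1.555)·0.029 = -0.052.
Precision τ = 1/σ² = 1/0.02862² = 1220.

μ = -0.052, τ = 1220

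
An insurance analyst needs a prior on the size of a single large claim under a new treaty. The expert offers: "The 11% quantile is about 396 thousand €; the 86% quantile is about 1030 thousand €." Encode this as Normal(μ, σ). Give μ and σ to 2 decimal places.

The p-quantile of Normal(μ,σ) is μ + z_p·σ, with z_{0.11} = -1.227 and z_{0.86} = 1.08.
Eliminate σ: μ = (z₂·x₁ − z₁·x₂)/(z₂ − z₁) = (1.08·396 − (-1.227)·1030)/2.307 = 733.09.
Then σ = (x₂ − x₁)/(z₂ − z₁) = (1030 − 396)/2.307 = 274.83.

μ = 733.09, σ = 274.83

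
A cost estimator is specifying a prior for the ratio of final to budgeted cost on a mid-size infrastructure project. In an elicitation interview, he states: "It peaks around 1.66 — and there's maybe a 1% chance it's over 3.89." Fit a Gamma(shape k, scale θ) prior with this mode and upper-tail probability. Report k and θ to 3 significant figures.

Gamma(k,θ) with k>1 has mode (k−1)θ, so θ = 1.66/(k−1).
Need P(X < 3.89) = 0.99 with θ tied to k this way. Start at k = 2, θ = 1.66: P(X<3.89) ≈ 0.679.
Too low — raise k to concentrate. Iterating converges to k ≈ 7.56.
Then θ = 1.66/(7.56−1) ≈ 0.253.

k ≈ 7.56, θ ≈ 0.253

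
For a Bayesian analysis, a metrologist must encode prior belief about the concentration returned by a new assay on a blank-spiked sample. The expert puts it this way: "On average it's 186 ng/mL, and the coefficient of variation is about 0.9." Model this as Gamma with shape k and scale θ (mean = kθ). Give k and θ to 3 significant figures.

For Gamma(k, scale θ): mean = kθ, variance = kθ², so CV = 1/√k.
CV = 0.9, hence k = 1/CV² = 1.23.
Then θ = mean/k = 186/1.23 = 151.

k ≈ 1.23, θ ≈ 151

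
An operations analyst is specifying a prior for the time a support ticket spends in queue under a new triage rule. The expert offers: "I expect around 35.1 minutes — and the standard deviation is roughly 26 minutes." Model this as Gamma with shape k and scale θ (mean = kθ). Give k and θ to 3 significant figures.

k ≈ 1.82, θ ≈ 19.3

For Gamma(k, scale θ): mean = kθ, variance = kθ², so CV = 1/√k.
CV = SD/mean = 26/35.1 = 0.7407, hence k = 1/CV² = 1.82.
Then θ = mean/k = 35.1/1.82 = 19.3.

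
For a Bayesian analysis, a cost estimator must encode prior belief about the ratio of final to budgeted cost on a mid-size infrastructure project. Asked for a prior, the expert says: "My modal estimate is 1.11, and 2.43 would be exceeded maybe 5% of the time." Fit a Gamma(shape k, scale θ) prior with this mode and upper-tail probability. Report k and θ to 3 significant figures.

Gamma(k,θ) with k>1 has mode (k−1)θ, so θ = 1.11/(k−1).
Need P(X < 2.43) = 0.95 with θ tied to k this way. Start at k = 2, θ = 1.11: P(X<2.43) ≈ 0.643.
Too low — raise k to concentrate. Iterating converges to k ≈ 5.48.
Then θ = 1.11/(5.48−1) ≈ 0.248.

k ≈ 5.48, θ ≈ 0.248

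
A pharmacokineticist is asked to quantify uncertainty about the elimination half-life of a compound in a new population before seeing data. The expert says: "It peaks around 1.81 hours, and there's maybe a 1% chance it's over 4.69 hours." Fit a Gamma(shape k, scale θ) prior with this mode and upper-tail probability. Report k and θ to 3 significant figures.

k ≈ 6.14, θ ≈ 0.352

Gamma(k,θ) with k>1 has mode (k−1)θ, so θ = 1.81/(k−1).
Need P(X < 4.69) = 0.99 with θ tied to k this way. Start at k = 2, θ = 1.81: P(X<4.69) ≈ 0.731.
Too low — raise k to concentrate. Iterating converges to k ≈ 6.14.
Then θ = 1.81/(6.14−1) ≈ 0.352.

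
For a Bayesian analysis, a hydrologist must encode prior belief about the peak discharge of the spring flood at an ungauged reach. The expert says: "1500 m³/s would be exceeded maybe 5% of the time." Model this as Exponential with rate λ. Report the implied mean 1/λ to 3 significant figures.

mean ≈ 501 m³/s

P(T > 1500.0) = e^(−λ·1500.0) = 0.05, so λ = −ln(0.05)/1500.0 = 0.002.
Mean = 1/λ = 501 m³/s.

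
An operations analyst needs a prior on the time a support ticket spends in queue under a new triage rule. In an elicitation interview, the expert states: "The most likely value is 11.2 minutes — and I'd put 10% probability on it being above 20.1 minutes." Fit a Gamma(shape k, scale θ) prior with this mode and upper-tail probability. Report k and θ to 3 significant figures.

Gamma(k,θ) with k>1 has mode (k−1)θ, so θ = 11.2/(k−1).
Need P(X < 20.1) = 0.9 with θ tied to k this way. Start at k = 2, θ = 11.2: P(X<20.1) ≈ 0.536.
Too low — raise k to concentrate. Iterating converges to k ≈ 6.57.
Then θ = 11.2/(6.57−1) ≈ 2.01.

k ≈ 6.57, θ ≈ 2.01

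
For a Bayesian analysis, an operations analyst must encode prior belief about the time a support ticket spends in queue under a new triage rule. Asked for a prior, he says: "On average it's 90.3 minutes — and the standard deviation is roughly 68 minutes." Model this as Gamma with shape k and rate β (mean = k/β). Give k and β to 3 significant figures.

For Gamma(k, rate β): mean = k/β, variance = k/β², so CV = 1/√k.
CV = SD/mean = 68/90.3 = 0.753, hence k = 1/CV² = 1.76.
Then β = k/mean = 1.76/90.3 = 0.0195.

k ≈ 1.76, β ≈ 0.0195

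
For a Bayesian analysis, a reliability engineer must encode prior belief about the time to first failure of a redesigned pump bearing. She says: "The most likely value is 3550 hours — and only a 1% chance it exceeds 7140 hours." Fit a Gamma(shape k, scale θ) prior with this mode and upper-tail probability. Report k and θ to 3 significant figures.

k ≈ 11, θ ≈ 353

Gamma(k,θ) with k>1 has mode (k−1)θ, so θ = 3550/(k−1).
Need P(X < 7140) = 0.99 with θ tied to k this way. Start at k = 2, θ = 3550: P(X<7140) ≈ 0.597.
Too low — raise k to concentrate. Iterating converges to k ≈ 11.
Then θ = 3550/(11−1) ≈ 353.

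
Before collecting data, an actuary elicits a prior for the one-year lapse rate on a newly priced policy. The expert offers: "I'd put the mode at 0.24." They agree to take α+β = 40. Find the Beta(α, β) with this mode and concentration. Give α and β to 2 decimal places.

For α,β > 1 the Beta mode is (α−1)/(α+β−2). With α+β = 40, the mode is (α−1)/38.
Set (α−1)/38 = 0.24 → α = 1 + 0.24·38 = 10.12.
β = 40 − α = 29.88.

α = 10.12, β = 29.88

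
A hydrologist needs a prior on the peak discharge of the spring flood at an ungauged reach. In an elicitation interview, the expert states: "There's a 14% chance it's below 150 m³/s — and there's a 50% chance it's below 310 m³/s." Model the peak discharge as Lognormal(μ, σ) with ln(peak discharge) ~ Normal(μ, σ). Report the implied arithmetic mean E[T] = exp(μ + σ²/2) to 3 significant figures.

E[T] ≈ 389 m³/s

If T ~ Lognormal(μ,σ) then ln T ~ Normal(μ,σ), so the p-quantile of ln T is μ + z_p·σ.
ln(150) = 5.011 and ln(310) = 5.737; z_{0.14} = -1.08, z_{0.5} = 0.
σ = (5.737 − 5.011)/(0 − (-1.08)) = 0.672.
μ = 5.011 − (-1.08)·0.672 = 5.737.
E[T] = exp(μ + σ²/2) = exp(5.737 + 0.2258) = 389 m³/s.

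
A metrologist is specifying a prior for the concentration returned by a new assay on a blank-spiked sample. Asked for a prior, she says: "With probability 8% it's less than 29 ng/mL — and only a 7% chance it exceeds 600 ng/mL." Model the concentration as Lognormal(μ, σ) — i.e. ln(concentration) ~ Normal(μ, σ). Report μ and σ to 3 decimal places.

If T ~ Lognormal(μ,σ) then ln T ~ Normal(μ,σ), so the p-quantile of ln T is μ + z_p·σ.
ln(29) = 3.367 and ln(600) = 6.397; z_{0.08} = -1.405, z_{0.93} = 1.476.
σ = (6.397 − 3.367)/(1.476 − (-1.405)) = 1.052.
μ = 3.367 − (-1.405)·1.052 = 4.845.

μ ≈ 4.845, σ ≈ 1.052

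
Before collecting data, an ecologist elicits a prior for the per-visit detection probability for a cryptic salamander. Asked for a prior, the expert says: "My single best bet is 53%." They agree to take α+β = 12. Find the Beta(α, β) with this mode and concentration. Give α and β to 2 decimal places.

For α,β > 1 the Beta mode is (α−1)/(α+β−2). With α+β = 12, the mode is (α−1)/10.
Set (α−1)/10 = 0.53 → α = 1 + 0.53·10 = 6.30.
β = 12 − α = 5.70.

α = 6.30, β = 5.70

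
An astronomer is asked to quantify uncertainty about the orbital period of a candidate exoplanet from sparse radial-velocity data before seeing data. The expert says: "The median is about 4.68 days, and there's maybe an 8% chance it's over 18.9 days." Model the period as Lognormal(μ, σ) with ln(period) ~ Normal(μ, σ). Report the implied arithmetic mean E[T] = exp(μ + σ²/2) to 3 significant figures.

E[T] ≈ 7.67 days

If T ~ Lognormal(μ,σ) then ln T ~ Normal(μ,σ), so the p-quantile of ln T is μ + z_p·σ.
ln(4.68) = 1.543 and ln(18.9) = 2.939; z_{0.5} = 0, z_{0.92} = 1.405.
σ = (2.939 − 1.543)/(1.405 − (0)) = 0.993.
μ = 1.543 − (0)·0.993 = 1.543.
E[T] = exp(μ + σ²/2) = exp(1.543 + 0.4935) = 7.67 days.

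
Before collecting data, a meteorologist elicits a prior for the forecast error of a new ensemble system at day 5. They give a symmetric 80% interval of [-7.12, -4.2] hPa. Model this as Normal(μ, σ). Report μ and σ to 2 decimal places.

A symmetric 80% interval runs μ ± z·σ with z = 1.282.
Half-width = 1.46, so σ = 1.46/1.282 = 1.14.
μ is the interval midpoint, -5.66.

μ = -5.66, σ = 1.14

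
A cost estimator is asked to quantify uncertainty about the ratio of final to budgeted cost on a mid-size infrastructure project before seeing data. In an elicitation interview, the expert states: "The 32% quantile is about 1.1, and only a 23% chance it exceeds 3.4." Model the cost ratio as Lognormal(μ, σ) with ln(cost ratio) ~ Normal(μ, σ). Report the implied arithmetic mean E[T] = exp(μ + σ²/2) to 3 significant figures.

E[T] ≈ 2.64

If T ~ Lognormal(μ,σ) then ln T ~ Normal(μ,σ), so the p-quantile of ln T is μ + z_p·σ.
ln(1.1) = 0.09531 and ln(3.4) = 1.224; z_{0.32} = -0.4677, z_{0.77} = 0.7388.
σ = (1.224 − 0.09531)/(0.7388 − (-0.4677)) = 0.935.
μ = 0.09531 − (-0.4677)·0.935 = 0.533.
E[T] = exp(μ + σ²/2) = exp(0.533 + 0.4374) = 2.64.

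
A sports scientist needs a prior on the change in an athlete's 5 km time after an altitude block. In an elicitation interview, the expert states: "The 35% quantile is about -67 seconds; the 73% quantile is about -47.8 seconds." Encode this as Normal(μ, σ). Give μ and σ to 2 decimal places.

The p-quantile of Normal(μ,σ) is μ + z_p·σ, with z_{0.35} = -0.3853 and z_{0.73} = 0.6128.
Eliminate σ: μ = (z₂·x₁ − z₁·x₂)/(z₂ − z₁) = (0.6128·-67 − (-0.3853)·-47.8)/0.9981 = -59.59.
Then σ = (x₂ − x₁)/(z₂ − z₁) = (-47.8 − -67)/0.9981 = 19.24.

μ = -59.59, σ = 19.24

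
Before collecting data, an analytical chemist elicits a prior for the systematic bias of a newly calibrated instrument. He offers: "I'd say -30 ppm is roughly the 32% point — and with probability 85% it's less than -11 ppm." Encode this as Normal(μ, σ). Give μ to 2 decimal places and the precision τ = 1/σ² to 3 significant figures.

μ = -24.09, τ = 0.00627

For Normal(μ,σ), the p-quantile is μ + z_p·σ. Here z_{0.32} = -0.4677, z_{0.85} = 1.036.
So -30 = μ − 0.4677σ and -11 = μ + 1.036σ.
Subtracting: σ = (-11 − -30)/(1.036 − (-0.4677)) = 12.63.
Then μ = -30 − (-0.4677)·12.63 = -24.09.
Precision τ = 1/σ² = 1/12.63² = 0.00627.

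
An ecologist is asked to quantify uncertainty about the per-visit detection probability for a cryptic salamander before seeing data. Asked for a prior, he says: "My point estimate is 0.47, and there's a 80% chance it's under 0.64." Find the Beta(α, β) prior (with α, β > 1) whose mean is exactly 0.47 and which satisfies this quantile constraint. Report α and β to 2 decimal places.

α ≈ 2.90, β ≈ 3.27

With mean 0.47 fixed, write α = 0.47s, β = 0.53s where s = α+β.
Need P(θ < 0.64) = 0.8 under Beta(0.47s, 0.53s). Normal approximation: (q−m)/√(m(1−m)/s) ≈ z_{0.8} = 0.842, so s ≈ 0.47·0.53·(0.842)²/(0.64−0.47)² = 6.1.
At s = 6.1: P(θ<0.64) ≈ 0.799. Adjusting to match 0.8 gives s ≈ 6.16.
So α = 0.47·6.16 ≈ 2.90, β = 0.53·6.16 ≈ 3.27.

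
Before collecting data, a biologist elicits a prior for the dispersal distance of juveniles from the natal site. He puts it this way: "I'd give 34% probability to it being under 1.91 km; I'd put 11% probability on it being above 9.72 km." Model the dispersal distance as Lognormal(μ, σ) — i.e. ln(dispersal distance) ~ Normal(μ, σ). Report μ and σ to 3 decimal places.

If T ~ Lognormal(μ,σ) then ln T ~ Normal(μ,σ), so the p-quantile of ln T is μ + z_p·σ.
ln(1.91) = 0.6471 and ln(9.72) = 2.274; z_{0.34} = -0.4125, z_{0.89} = 1.227.
σ = (2.274 − 0.6471)/(1.227 − (-0.4125)) = 0.993.
μ = 0.6471 − (-0.4125)·0.993 = 1.057.

μ ≈ 1.057, σ ≈ 0.993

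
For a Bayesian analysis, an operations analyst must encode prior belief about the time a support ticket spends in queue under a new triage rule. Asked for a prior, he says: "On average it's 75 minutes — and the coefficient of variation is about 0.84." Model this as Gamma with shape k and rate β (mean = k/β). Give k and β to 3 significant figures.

k ≈ 1.42, β ≈ 0.0189

For Gamma(k, rate β): mean = k/β, variance = k/β², so CV = 1/√k.
CV = 0.84, hence k = 1/CV² = 1.42.
Then β = k/mean = 1.42/75 = 0.0189.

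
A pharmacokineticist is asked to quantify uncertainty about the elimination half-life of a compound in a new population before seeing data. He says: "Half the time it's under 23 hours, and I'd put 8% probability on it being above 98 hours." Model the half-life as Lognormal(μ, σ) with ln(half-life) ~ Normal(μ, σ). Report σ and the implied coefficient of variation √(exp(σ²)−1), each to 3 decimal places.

σ ≈ 1.032, CV ≈ 1.378

If T ~ Lognormal(μ,σ) then ln T ~ Normal(μ,σ), so the p-quantile of ln T is μ + z_p·σ.
ln(23) = 3.135 and ln(98) = 4.585; z_{0.5} = 0, z_{0.92} = 1.405.
σ = (4.585 − 3.135)/(1.405 − (0)) = 1.032.
μ = 3.135 − (0)·1.032 = 3.135.
CV = √(exp(σ²)−1) = √(exp(1.0642)−1) = 1.378.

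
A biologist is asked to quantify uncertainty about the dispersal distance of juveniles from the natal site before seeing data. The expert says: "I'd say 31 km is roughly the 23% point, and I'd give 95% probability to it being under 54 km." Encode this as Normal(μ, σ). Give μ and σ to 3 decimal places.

μ = 38.129, σ = 9.649

For Normal(μ,σ), the p-quantile is μ + z_p·σ. Here z_{0.23} = -0.7388, z_{0.95} = 1.645.
So 31 = μ − 0.7388σ and 54 = μ + 1.645σ.
Subtracting: σ = (54 − 31)/(1.645 − (-0.7388)) = 9.649.
Then μ = 31 − (-0.7388)·9.649 = 38.129.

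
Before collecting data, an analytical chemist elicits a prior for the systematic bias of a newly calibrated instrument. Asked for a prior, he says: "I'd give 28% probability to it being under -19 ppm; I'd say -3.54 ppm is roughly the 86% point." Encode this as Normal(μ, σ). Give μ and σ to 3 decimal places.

The p-quantile of Normal(μ,σ) is μ + z_p·σ, with z_{0.28} = -0.5828 and z_{0.86} = 1.08.
Eliminate σ: μ = (z₂·x₁ − z₁·x₂)/(z₂ − z₁) = (1.08·-19 − (-0.5828)·-3.54)/1.663 = -13.582.
Then σ = (x₂ − x₁)/(z₂ − z₁) = (-3.54 − -19)/1.663 = 9.296.

μ = -13.582, σ = 9.296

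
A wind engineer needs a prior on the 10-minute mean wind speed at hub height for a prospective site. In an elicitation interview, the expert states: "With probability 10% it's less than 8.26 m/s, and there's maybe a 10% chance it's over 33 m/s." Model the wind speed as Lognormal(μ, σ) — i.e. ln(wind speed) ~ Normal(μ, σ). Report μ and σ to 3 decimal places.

μ ≈ 2.804, σ ≈ 0.540

If T ~ Lognormal(μ,σ) then ln T ~ Normal(μ,σ), so the p-quantile of ln T is μ + z_p·σ.
ln(8.26) = 2.111 and ln(33) = 3.497; z_{0.1} = -1.282, z_{0.9} = 1.282.
σ = (3.497 − 2.111)/(1.282 − (-1.282)) = 0.540.
μ = 2.111 − (-1.282)·0.540 = 2.804.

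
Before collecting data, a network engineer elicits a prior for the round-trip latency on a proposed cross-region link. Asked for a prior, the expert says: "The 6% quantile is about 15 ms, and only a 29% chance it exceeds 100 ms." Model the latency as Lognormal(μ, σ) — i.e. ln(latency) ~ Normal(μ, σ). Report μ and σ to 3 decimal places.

If T ~ Lognormal(μ,σ) then ln T ~ Normal(μ,σ), so the p-quantile of ln T is μ + z_p·σ.
ln(15) = 2.708 and ln(100) = 4.605; z_{0.06} = -1.555, z_{0.71} = 0.5534.
σ = (4.605 − 2.708)/(0.5534 − (-1.555)) = 0.900.
μ = 2.708 − (-1.555)·0.900 = 4.107.

μ ≈ 4.107, σ ≈ 0.900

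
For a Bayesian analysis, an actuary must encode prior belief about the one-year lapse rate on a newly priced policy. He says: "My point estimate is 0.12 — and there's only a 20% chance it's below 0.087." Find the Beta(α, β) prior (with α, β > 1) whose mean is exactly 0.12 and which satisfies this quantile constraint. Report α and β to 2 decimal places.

α ≈ 8.55, β ≈ 62.70

With mean 0.12 fixed, write α = 0.12s, β = 0.88s where s = α+β.
Need P(θ < 0.087) = 0.2 under Beta(0.12s, 0.88s). Normal approximation: (q−m)/√(m(1−m)/s) ≈ z_{0.2} = -0.842, so s ≈ 0.12·0.88·(-0.842)²/(0.087−0.12)² = 68.7.
At s = 68.7: P(θ<0.087) ≈ 0.205. Adjusting to match 0.2 gives s ≈ 71.25.
So α = 0.12·71.25 ≈ 8.55, β = 0.88·71.25 ≈ 62.70.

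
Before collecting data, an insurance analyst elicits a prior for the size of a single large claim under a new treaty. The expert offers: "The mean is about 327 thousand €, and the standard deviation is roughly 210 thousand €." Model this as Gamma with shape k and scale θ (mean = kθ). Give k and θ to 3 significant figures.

For Gamma(k, scale θ): mean = kθ, variance = kθ², so CV = 1/√k.
CV = SD/mean = 210/327 = 0.6422, hence k = 1/CV² = 2.42.
Then θ = mean/k = 327/2.42 = 135.

k ≈ 2.42, θ ≈ 135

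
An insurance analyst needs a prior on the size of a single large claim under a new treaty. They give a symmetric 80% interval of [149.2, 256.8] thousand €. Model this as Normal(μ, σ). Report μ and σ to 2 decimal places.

A symmetric 80% interval runs μ ± z·σ with z = 1.282.
Half-width = 53.8, so σ = 53.8/1.282 = 41.98.
μ is the interval midpoint, 203.00.

μ = 203.00, σ = 41.98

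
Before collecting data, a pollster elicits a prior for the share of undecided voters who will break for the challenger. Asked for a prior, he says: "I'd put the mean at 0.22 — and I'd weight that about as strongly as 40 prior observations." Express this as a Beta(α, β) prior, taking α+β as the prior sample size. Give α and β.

α = 8.8, β = 31.2

Under the effective-sample-size interpretation, Beta(α, β) has prior mean α/(α+β) and prior sample size α+β.
So α+β = 40 and α/(α+β) = 0.22, giving α = 0.22·40 = 8.8 and β = 40 − 8.8 = 31.2.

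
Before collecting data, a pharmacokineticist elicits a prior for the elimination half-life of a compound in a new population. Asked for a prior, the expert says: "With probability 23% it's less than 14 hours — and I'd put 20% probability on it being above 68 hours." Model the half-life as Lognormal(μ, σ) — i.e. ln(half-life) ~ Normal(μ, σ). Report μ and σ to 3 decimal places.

μ ≈ 3.378, σ ≈ 1.000

If T ~ Lognormal(μ,σ) then ln T ~ Normal(μ,σ), so the p-quantile of ln T is μ + z_p·σ.
ln(14) = 2.639 and ln(68) = 4.22; z_{0.23} = -0.7388, z_{0.8} = 0.8416.
σ = (4.22 − 2.639)/(0.8416 − (-0.7388)) = 1.000.
μ = 2.639 − (-0.7388)·1.000 = 3.378.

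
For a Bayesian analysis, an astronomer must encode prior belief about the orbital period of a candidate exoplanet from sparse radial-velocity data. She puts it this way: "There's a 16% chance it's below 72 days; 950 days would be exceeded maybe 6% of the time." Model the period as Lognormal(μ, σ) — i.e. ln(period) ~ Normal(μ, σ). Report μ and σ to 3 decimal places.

μ ≈ 5.283, σ ≈ 1.012

If T ~ Lognormal(μ,σ) then ln T ~ Normal(μ,σ), so the p-quantile of ln T is μ + z_p·σ.
ln(72) = 4.277 and ln(950) = 6.856; z_{0.16} = -0.9945, z_{0.94} = 1.555.
σ = (6.856 − 4.277)/(1.555 − (-0.9945)) = 1.012.
μ = 4.277 − (-0.9945)·1.012 = 5.283.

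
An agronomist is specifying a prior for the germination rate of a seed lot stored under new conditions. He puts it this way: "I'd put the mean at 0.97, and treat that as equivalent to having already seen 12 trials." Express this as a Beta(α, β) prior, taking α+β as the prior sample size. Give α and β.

Under the effective-sample-size interpretation, Beta(α, β) has prior mean α/(α+β) and prior sample size α+β.
So α+β = 12 and α/(α+β) = 0.97, giving α = 0.97·12 = 11.64 and β = 12 − 11.64 = 0.36.

α = 11.64, β = 0.36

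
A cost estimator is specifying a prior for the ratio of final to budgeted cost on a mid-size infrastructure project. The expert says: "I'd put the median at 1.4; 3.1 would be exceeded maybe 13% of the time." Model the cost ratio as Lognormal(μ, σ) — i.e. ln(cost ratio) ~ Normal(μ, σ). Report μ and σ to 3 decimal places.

If T ~ Lognormal(μ,σ) then ln T ~ Normal(μ,σ), so the p-quantile of ln T is μ + z_p·σ.
ln(1.4) = 0.3365 and ln(3.1) = 1.131; z_{0.5} = 0, z_{0.87} = 1.126.
σ = (1.131 − 0.3365)/(1.126 − (0)) = 0.706.
μ = 0.3365 − (0)·0.706 = 0.336.

μ ≈ 0.336, σ ≈ 0.706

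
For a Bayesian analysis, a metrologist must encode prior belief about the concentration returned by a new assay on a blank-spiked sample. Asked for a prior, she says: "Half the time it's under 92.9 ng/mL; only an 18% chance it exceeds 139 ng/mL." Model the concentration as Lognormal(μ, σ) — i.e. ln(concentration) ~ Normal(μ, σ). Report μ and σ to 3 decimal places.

If T ~ Lognormal(μ,σ) then ln T ~ Normal(μ,σ), so the p-quantile of ln T is μ + z_p·σ.
ln(92.9) = 4.532 and ln(139) = 4.934; z_{0.5} = 0, z_{0.82} = 0.9154.
σ = (4.934 − 4.532)/(0.9154 − (0)) = 0.440.
μ = 4.532 − (0)·0.440 = 4.532.

μ ≈ 4.532, σ ≈ 0.440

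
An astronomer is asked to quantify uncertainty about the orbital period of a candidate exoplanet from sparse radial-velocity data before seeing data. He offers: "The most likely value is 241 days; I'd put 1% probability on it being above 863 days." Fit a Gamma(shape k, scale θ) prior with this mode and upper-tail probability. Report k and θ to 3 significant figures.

k ≈ 3.65, θ ≈ 91.1

Gamma(k,θ) with k>1 has mode (k−1)θ, so θ = 241/(k−1).
Need P(X < 863) = 0.99 with θ tied to k this way. Start at k = 2, θ = 241: P(X<863) ≈ 0.872.
Too low — raise k to concentrate. Iterating converges to k ≈ 3.65.
Then θ = 241/(3.65−1) ≈ 91.1.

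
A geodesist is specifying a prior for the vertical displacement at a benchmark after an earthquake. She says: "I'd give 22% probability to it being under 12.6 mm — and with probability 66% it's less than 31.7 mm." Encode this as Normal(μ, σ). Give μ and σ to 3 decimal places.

μ = 25.050, σ = 16.123

For Normal(μ,σ), the p-quantile is μ + z_p·σ. Here z_{0.22} = -0.7722, z_{0.66} = 0.4125.
So 12.6 = μ − 0.7722σ and 31.7 = μ + 0.4125σ.
Subtracting: σ = (31.7 − 12.6)/(0.4125 − (-0.7722)) = 16.123.
Then μ = 12.6 − (-0.7722)·16.123 = 25.050.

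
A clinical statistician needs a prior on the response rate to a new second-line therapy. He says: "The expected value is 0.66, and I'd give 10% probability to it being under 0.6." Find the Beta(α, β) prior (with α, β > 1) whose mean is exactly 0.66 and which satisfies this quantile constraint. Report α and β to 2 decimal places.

With mean 0.66 fixed, write α = 0.66s, β = 0.34s where s = α+β.
Need P(θ < 0.6) = 0.1 under Beta(0.66s, 0.34s). Normal approximation: (q−m)/√(m(1−m)/s) ≈ z_{0.1} = -1.28, so s ≈ 0.66·0.34·(-1.28)²/(0.6−0.66)² = 102.4.
At s = 102.4: P(θ<0.6) ≈ 0.102. Adjusting to match 0.1 gives s ≈ 104.23.
So α = 0.66·104.23 ≈ 68.79, β = 0.34·104.23 ≈ 35.44.

α ≈ 68.79, β ≈ 35.44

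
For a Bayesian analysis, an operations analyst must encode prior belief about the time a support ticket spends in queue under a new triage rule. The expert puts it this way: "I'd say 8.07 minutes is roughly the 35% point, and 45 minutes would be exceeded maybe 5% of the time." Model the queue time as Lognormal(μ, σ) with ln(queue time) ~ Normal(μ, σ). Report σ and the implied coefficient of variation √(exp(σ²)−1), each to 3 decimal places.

If T ~ Lognormal(μ,σ) then ln T ~ Normal(μ,σ), so the p-quantile of ln T is μ + z_p·σ.
ln(8.07) = 2.088 and ln(45) = 3.807; z_{0.35} = -0.3853, z_{0.95} = 1.645.
σ = (3.807 − 2.088)/(1.645 − (-0.3853)) = 0.846.
μ = 2.088 − (-0.3853)·0.846 = 2.414.
CV = √(exp(σ²)−1) = √(exp(0.7165)−1) = 1.023.

σ ≈ 0.846, CV ≈ 1.023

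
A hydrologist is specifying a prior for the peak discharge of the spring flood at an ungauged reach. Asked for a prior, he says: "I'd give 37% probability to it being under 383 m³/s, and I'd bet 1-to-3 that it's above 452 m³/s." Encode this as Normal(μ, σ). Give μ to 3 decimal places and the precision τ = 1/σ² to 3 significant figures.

For Normal(μ,σ), the p-quantile is μ + z_p·σ. Here z_{0.37} = -0.3319, z_{0.75} = 0.6745.
So 383 = μ − 0.3319σ and 452 = μ + 0.6745σ.
Subtracting: σ = (452 − 383)/(0.6745 − (-0.3319)) = 68.565.
Then μ = 383 − (-0.3319)·68.565 = 405.754.
Precision τ = 1/σ² = 1/68.57² = 0.000213.

μ = 405.754, τ = 0.000213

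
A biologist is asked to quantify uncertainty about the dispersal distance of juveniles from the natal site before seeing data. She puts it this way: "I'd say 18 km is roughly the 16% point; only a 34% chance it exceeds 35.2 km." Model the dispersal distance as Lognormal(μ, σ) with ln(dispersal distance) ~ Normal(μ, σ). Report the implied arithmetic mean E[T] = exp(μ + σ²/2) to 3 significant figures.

E[T] ≈ 32.4 km

If T ~ Lognormal(μ,σ) then ln T ~ Normal(μ,σ), so the p-quantile of ln T is μ + z_p·σ.
ln(18) = 2.89 and ln(35.2) = 3.561; z_{0.16} = -0.9945, z_{0.66} = 0.4125.
σ = (3.561 − 2.89)/(0.4125 − (-0.9945)) = 0.477.
μ = 2.89 − (-0.9945)·0.477 = 3.364.
E[T] = exp(μ + σ²/2) = exp(3.364 + 0.1136) = 32.4 km.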